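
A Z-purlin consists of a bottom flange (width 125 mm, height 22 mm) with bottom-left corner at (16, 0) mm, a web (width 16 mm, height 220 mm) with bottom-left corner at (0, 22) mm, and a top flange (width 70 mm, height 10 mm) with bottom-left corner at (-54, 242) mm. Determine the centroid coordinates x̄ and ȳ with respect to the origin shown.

bottom flange: A = 125 × 22 = 2750.00, centroid at (78.50, 11.00).
web: A = 16 × 220 = 3520.00, centroid at (8.00, 132.00).
top flange: A = 70 × 10 = 700.00, centroid at (-19.00, 247.00).
ΣA = 6970.00 mm²
ΣAx̄ = (2750.00)(78.50) + (3520.00)(8.00) + (700.00)(-19.00) = 230735.00 mm³
ΣAȳ = (2750.00)(11.00) + (3520.00)(132.00) + (700.00)(247.00) = 667790.00 mm³
x̄ = 230735.00 / 6970.00 = 33.10 mm
ȳ = 667790.00 / 6970.00 = 95.81 mm

x̄ = 33.10 mm, ȳ = 95.81 mm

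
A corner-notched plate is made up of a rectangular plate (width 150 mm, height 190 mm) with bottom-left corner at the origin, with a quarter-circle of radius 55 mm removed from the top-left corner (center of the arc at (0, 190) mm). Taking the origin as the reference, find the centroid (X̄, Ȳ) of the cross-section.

X̄ = 79.70 mm, Ȳ = 88.48 mm

Part | A | x̄ᵢ | ȳᵢ | A·x̄ᵢ | A·ȳᵢ
plate | 28500.00 | 75.00 | 95.00 | 2137500.00 | 2707500.00
removed quarter-circle | -2375.83 | 23.34 | 166.66 | -55458.33 | -395949.26
Σ | 26124.17 |  |  | 2082041.67 | 2311550.74
X̄ = 2082041.67 / 26124.17 = 79.70 mm
Ȳ = 2311550.74 / 26124.17 = 88.48 mm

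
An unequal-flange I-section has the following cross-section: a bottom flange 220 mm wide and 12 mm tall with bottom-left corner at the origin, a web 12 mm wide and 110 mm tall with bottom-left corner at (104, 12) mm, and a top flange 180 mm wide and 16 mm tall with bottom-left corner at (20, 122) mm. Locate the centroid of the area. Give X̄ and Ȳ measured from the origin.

X̄ = 110.00 mm, Ȳ = 69.98 mm

bottom flange: A = 220 × 12 = 2640.00, centroid at (110.00, 6.00).
web: A = 12 × 110 = 1320.00, centroid at (110.00, 67.00).
top flange: A = 180 × 16 = 2880.00, centroid at (110.00, 130.00).
ΣA = 6840.00 mm²
ΣAX̄ = (2640.00)(110.00) + (1320.00)(110.00) + (2880.00)(110.00) = 752400.00 mm³
ΣAȲ = (2640.00)(6.00) + (1320.00)(67.00) + (2880.00)(130.00) = 478680.00 mm³
X̄ = 752400.00 / 6840.00 = 110.00 mm
Ȳ = 478680.00 / 6840.00 = 69.98 mm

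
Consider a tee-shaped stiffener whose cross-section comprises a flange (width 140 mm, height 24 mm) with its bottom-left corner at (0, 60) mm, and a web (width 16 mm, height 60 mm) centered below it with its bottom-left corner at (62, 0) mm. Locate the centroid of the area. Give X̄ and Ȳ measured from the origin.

X̄ = 70.00 mm, Ȳ = 62.67 mm

Part | A | x̄ᵢ | ȳᵢ | A·x̄ᵢ | A·ȳᵢ
web | 960.00 | 70.00 | 30.00 | 67200.00 | 28800.00
flange | 3360.00 | 70.00 | 72.00 | 235200.00 | 241920.00
Σ | 4320.00 |  |  | 302400.00 | 270720.00
X̄ = 302400.00 / 4320.00 = 70.00 mm
Ȳ = 270720.00 / 4320.00 = 62.67 mm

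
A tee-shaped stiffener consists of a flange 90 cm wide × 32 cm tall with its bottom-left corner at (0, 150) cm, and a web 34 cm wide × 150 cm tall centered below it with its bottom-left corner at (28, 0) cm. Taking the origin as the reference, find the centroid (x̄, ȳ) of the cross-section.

Part | A | x̄ᵢ | ȳᵢ | A·x̄ᵢ | A·ȳᵢ
web | 5100.00 | 45.00 | 75.00 | 229500.00 | 382500.00
flange | 2880.00 | 45.00 | 166.00 | 129600.00 | 478080.00
Σ | 7980.00 |  |  | 359100.00 | 860580.00
x̄ = 359100.00 / 7980.00 = 45.00 cm
ȳ = 860580.00 / 7980.00 = 107.84 cm

x̄ = 45.00 cm, ȳ = 107.84 cm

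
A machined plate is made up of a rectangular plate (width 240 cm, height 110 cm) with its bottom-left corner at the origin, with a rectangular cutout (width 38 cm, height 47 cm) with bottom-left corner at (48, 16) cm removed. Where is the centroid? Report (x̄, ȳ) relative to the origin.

plate: A = 240 × 110 = 26400.00, centroid at (120.00, 55.00).
hole: A = −(38 × 47) = -1786.00, centroid at (67.00, 39.50).
ΣA = 24614.00 cm²
ΣAx̄ = (26400.00)(120.00) + (-1786.00)(67.00) = 3048338.00 cm³
ΣAȳ = (26400.00)(55.00) + (-1786.00)(39.50) = 1381453.00 cm³
x̄ = 3048338.00 / 24614.00 = 123.85 cm
ȳ = 1381453.00 / 24614.00 = 56.12 cm

x̄ = 123.85 cm, ȳ = 56.12 cm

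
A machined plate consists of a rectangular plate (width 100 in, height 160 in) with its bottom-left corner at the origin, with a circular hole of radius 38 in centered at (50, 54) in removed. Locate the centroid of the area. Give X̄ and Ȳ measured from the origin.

X̄ = 50.00 in, Ȳ = 90.29 in

plate: A = 100 × 160 = 16000.00, centroid at (50.00, 80.00).
hole: A = −π·38² = -4536.46, centroid at (50.00, 54.00).
ΣA = 11463.54 in², ΣAX̄ = 573177.01 in³, ΣAȲ = 1035031.17 in³.
X̄ = 573177.01/11463.54 = 50.00 in; Ȳ = 1035031.17/11463.54 = 90.29 in.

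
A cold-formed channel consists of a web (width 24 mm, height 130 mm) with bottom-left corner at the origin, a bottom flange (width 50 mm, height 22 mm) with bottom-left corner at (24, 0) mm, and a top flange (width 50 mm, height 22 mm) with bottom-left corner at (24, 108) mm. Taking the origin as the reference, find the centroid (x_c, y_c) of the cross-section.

x_c = 27.30 mm, y_c = 65.00 mm

Part | A | x̄ᵢ | ȳᵢ | A·x̄ᵢ | A·ȳᵢ
web | 3120.00 | 12.00 | 65.00 | 37440.00 | 202800.00
bottom flange | 1100.00 | 49.00 | 11.00 | 53900.00 | 12100.00
top flange | 1100.00 | 49.00 | 119.00 | 53900.00 | 130900.00
Σ | 5320.00 |  |  | 145240.00 | 345800.00
x_c = 145240.00 / 5320.00 = 27.30 mm
y_c = 345800.00 / 5320.00 = 65.00 mm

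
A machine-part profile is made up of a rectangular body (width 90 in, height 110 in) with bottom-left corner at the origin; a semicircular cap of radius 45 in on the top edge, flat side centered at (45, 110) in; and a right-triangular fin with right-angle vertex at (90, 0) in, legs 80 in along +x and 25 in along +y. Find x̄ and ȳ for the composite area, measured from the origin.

rectangular body: A = 90 × 110 = 9900.00, centroid at (45.00, 55.00).
semicircular top: A = ½π·45² = 3180.86, centroid at (45.00, 129.10).
triangular fin: A = ½·80·25 = 1000.00, centroid at (116.67, 8.33).
ΣA = 14080.86 in²
ΣAx̄ = (9900.00)(45.00) + (3180.86)(45.00) + (1000.00)(116.67) = 705305.48 in³
ΣAȳ = (9900.00)(55.00) + (3180.86)(129.10) + (1000.00)(8.33) = 963478.22 in³
x̄ = 705305.48 / 14080.86 = 50.09 in
ȳ = 963478.22 / 14080.86 = 68.42 in

x̄ = 50.09 in, ȳ = 68.42 in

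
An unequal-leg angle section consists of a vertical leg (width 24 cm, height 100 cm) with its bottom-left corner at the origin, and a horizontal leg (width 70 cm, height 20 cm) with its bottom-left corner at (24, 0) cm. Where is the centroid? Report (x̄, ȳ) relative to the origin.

x̄ = 29.32 cm, ȳ = 35.26 cm

Part | A | x̄ᵢ | ȳᵢ | A·x̄ᵢ | A·ȳᵢ
vertical leg | 2400.00 | 12.00 | 50.00 | 28800.00 | 120000.00
horizontal leg | 1400.00 | 59.00 | 10.00 | 82600.00 | 14000.00
Σ | 3800.00 |  |  | 111400.00 | 134000.00
x̄ = 111400.00 / 3800.00 = 29.32 cm
ȳ = 134000.00 / 3800.00 = 35.26 cm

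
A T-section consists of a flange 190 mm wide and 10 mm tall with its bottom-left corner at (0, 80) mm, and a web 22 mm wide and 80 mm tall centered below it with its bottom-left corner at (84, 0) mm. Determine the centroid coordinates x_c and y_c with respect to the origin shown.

web: A = 22 × 80 = 1760.00, centroid at (95.00, 40.00).
flange: A = 190 × 10 = 1900.00, centroid at (95.00, 85.00).
ΣA = 3660.00 mm²
ΣAx_c = (1760.00)(95.00) + (1900.00)(95.00) = 347700.00 mm³
ΣAy_c = (1760.00)(40.00) + (1900.00)(85.00) = 231900.00 mm³
x_c = 347700.00 / 3660.00 = 95.00 mm
y_c = 231900.00 / 3660.00 = 63.36 mm

x_c = 95.00 mm, y_c = 63.36 mm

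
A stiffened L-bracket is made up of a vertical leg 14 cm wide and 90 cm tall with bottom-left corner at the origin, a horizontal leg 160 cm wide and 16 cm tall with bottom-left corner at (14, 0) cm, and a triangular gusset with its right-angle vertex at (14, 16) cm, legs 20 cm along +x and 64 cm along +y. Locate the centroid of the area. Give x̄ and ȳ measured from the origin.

x̄ = 58.90 cm, ȳ = 22.66 cm

vertical leg: A = 14 × 90 = 1260.00, centroid at (7.00, 45.00).
horizontal leg: A = 160 × 16 = 2560.00, centroid at (94.00, 8.00).
gusset: A = ½·20·64 = 640.00, centroid at (20.67, 37.33).
ΣA = 4460.00 cm², ΣAx̄ = 262686.67 cm³, ΣAȳ = 101073.33 cm³.
x̄ = 262686.67/4460.00 = 58.90 cm; ȳ = 101073.33/4460.00 = 22.66 cm.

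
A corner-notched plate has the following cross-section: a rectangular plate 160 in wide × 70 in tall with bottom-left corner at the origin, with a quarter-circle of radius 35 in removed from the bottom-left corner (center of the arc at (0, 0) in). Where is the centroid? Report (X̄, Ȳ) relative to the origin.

X̄ = 86.12 in, Ȳ = 36.89 in

Part | A | x̄ᵢ | ȳᵢ | A·x̄ᵢ | A·ȳᵢ
plate | 11200.00 | 80.00 | 35.00 | 896000.00 | 392000.00
removed quarter-circle | -962.11 | 14.85 | 14.85 | -14291.67 | -14291.67
Σ | 10237.89 |  |  | 881708.33 | 377708.33
X̄ = 881708.33 / 10237.89 = 86.12 in
Ȳ = 377708.33 / 10237.89 = 36.89 in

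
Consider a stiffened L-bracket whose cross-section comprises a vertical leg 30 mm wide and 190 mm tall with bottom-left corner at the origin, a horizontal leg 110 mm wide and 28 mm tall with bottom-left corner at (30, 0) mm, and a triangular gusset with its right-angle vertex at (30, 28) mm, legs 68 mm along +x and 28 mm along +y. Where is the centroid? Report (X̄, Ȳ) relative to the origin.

X̄ = 40.84 mm, Ȳ = 63.72 mm

vertical leg: A = 30 × 190 = 5700.00, centroid at (15.00, 95.00).
horizontal leg: A = 110 × 28 = 3080.00, centroid at (85.00, 14.00).
gusset: A = ½·68·28 = 952.00, centroid at (52.67, 37.33).
ΣA = 9732.00 mm², ΣAX̄ = 397438.67 mm³, ΣAȲ = 620161.33 mm³.
X̄ = 397438.67/9732.00 = 40.84 mm; Ȳ = 620161.33/9732.00 = 63.72 mm.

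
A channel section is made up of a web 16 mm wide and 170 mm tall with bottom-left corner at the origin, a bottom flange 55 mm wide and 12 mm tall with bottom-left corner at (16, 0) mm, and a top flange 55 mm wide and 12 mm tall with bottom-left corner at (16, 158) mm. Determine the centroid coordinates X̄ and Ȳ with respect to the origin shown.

X̄ = 19.60 mm, Ȳ = 85.00 mm

Part | A | x̄ᵢ | ȳᵢ | A·x̄ᵢ | A·ȳᵢ
web | 2720.00 | 8.00 | 85.00 | 21760.00 | 231200.00
bottom flange | 660.00 | 43.50 | 6.00 | 28710.00 | 3960.00
top flange | 660.00 | 43.50 | 164.00 | 28710.00 | 108240.00
Σ | 4040.00 |  |  | 79180.00 | 343400.00
X̄ = 79180.00 / 4040.00 = 19.60 mm
Ȳ = 343400.00 / 4040.00 = 85.00 mm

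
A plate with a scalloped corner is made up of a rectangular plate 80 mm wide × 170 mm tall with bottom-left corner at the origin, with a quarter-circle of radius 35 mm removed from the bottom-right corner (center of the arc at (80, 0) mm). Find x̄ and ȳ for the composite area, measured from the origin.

x̄ = 38.09 mm, ȳ = 90.34 mm

plate: A = 80 × 170 = 13600.00, centroid at (40.00, 85.00).
removed quarter-circle: A = −¼π·35² = -962.11, centroid at (65.15, 14.85).
ΣA = 12637.89 mm²
ΣAx̄ = (13600.00)(40.00) + (-962.11)(65.15) = 481322.65 mm³
ΣAȳ = (13600.00)(85.00) + (-962.11)(14.85) = 1141708.33 mm³
x̄ = 481322.65 / 12637.89 = 38.09 mm
ȳ = 1141708.33 / 12637.89 = 90.34 mm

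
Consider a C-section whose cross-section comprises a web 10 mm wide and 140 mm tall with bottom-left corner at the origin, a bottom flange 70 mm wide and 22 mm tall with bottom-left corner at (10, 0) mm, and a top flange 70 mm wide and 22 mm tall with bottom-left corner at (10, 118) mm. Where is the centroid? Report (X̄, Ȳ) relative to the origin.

X̄ = 32.50 mm, Ȳ = 70.00 mm

web: A = 10 × 140 = 1400.00, centroid at (5.00, 70.00).
bottom flange: A = 70 × 22 = 1540.00, centroid at (45.00, 11.00).
top flange: A = 70 × 22 = 1540.00, centroid at (45.00, 129.00).
ΣA = 4480.00 mm²
ΣAX̄ = (1400.00)(5.00) + (1540.00)(45.00) + (1540.00)(45.00) = 145600.00 mm³
ΣAȲ = (1400.00)(70.00) + (1540.00)(11.00) + (1540.00)(129.00) = 313600.00 mm³
X̄ = 145600.00 / 4480.00 = 32.50 mm
Ȳ = 313600.00 / 4480.00 = 70.00 mm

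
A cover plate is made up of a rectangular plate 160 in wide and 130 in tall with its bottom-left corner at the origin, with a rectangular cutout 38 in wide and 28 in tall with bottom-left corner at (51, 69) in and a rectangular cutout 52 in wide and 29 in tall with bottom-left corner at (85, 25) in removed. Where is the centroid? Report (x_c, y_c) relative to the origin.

x_c = 78.02 in, y_c = 66.06 in

plate: A = 160 × 130 = 20800.00, centroid at (80.00, 65.00).
hole 1: A = −(38 × 28) = -1064.00, centroid at (70.00, 83.00).
hole 2: A = −(52 × 29) = -1508.00, centroid at (111.00, 39.50).
ΣA = 18228.00 in², ΣAx_c = 1422132.00 in³, ΣAy_c = 1204122.00 in³.
x_c = 1422132.00/18228.00 = 78.02 in; y_c = 1204122.00/18228.00 = 66.06 in.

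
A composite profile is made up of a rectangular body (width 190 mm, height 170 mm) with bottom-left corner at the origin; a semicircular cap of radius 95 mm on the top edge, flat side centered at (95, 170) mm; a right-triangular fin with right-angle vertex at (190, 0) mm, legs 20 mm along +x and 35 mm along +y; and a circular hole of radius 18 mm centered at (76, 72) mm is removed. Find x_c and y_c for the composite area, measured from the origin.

x_c = 96.20 mm, y_c = 123.51 mm

rectangular body: A = 190 × 170 = 32300.00, centroid at (95.00, 85.00).
semicircular top: A = ½π·95² = 14176.44, centroid at (95.00, 210.32).
triangular fin: A = ½·20·35 = 350.00, centroid at (196.67, 11.67).
hole: A = −π·18² = -1017.88, centroid at (76.00, 72.00).
ΣA = 45808.56 mm², ΣAx_c = 4406736.26 mm³, ΣAy_c = 5657873.86 mm³.
x_c = 4406736.26/45808.56 = 96.20 mm; y_c = 5657873.86/45808.56 = 123.51 mm.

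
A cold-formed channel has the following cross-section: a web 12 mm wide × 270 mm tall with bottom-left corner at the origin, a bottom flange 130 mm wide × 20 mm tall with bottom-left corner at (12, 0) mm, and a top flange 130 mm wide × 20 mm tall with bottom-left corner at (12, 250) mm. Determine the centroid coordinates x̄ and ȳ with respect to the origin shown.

x̄ = 49.74 mm, ȳ = 135.00 mm

Part | A | x̄ᵢ | ȳᵢ | A·x̄ᵢ | A·ȳᵢ
web | 3240.00 | 6.00 | 135.00 | 19440.00 | 437400.00
bottom flange | 2600.00 | 77.00 | 10.00 | 200200.00 | 26000.00
top flange | 2600.00 | 77.00 | 260.00 | 200200.00 | 676000.00
Σ | 8440.00 |  |  | 419840.00 | 1139400.00
x̄ = 419840.00 / 8440.00 = 49.74 mm
ȳ = 1139400.00 / 8440.00 = 135.00 mm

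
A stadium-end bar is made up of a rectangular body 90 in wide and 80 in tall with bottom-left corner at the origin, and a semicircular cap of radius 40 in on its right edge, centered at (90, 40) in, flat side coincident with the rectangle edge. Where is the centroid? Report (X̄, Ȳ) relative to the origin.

X̄ = 61.04 in, Ȳ = 40.00 in

Part | A | x̄ᵢ | ȳᵢ | A·x̄ᵢ | A·ȳᵢ
rectangular body | 7200.00 | 45.00 | 40.00 | 324000.00 | 288000.00
semicircular end | 2513.27 | 106.98 | 40.00 | 268861.34 | 100530.96
Σ | 9713.27 |  |  | 592861.34 | 388530.96
X̄ = 592861.34 / 9713.27 = 61.04 in
Ȳ = 388530.96 / 9713.27 = 40.00 in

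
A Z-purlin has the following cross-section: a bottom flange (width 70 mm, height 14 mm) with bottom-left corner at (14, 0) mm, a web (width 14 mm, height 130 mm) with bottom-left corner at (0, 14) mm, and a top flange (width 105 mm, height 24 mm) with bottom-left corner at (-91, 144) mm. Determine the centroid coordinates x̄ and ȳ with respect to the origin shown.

Part | A | x̄ᵢ | ȳᵢ | A·x̄ᵢ | A·ȳᵢ
bottom flange | 980.00 | 49.00 | 7.00 | 48020.00 | 6860.00
web | 1820.00 | 7.00 | 79.00 | 12740.00 | 143780.00
top flange | 2520.00 | -38.50 | 156.00 | -97020.00 | 393120.00
Σ | 5320.00 |  |  | -36260.00 | 543760.00
x̄ = -36260.00 / 5320.00 = -6.82 mm
ȳ = 543760.00 / 5320.00 = 102.21 mm

x̄ = -6.82 mm, ȳ = 102.21 mm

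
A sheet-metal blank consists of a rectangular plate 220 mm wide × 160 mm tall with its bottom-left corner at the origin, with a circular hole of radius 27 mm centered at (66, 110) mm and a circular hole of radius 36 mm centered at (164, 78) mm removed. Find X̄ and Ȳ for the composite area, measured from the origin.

X̄ = 105.87 mm, Ȳ = 77.90 mm

plate: A = 220 × 160 = 35200.00, centroid at (110.00, 80.00).
hole 1: A = −π·27² = -2290.22, centroid at (66.00, 110.00).
hole 2: A = −π·36² = -4071.50, centroid at (164.00, 78.00).
ΣA = 28838.27 mm²
ΣAX̄ = (35200.00)(110.00) + (-2290.22)(66.00) + (-4071.50)(164.00) = 3053118.74 mm³
ΣAȲ = (35200.00)(80.00) + (-2290.22)(110.00) + (-4071.50)(78.00) = 2246498.37 mm³
X̄ = 3053118.74 / 28838.27 = 105.87 mm
Ȳ = 2246498.37 / 28838.27 = 77.90 mm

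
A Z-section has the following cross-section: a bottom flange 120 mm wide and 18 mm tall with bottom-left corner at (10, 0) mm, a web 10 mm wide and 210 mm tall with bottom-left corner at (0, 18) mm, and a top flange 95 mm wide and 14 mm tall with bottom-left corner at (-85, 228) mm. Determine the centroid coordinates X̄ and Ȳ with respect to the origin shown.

X̄ = 20.00 mm, Ȳ = 105.60 mm

Part | A | x̄ᵢ | ȳᵢ | A·x̄ᵢ | A·ȳᵢ
bottom flange | 2160.00 | 70.00 | 9.00 | 151200.00 | 19440.00
web | 2100.00 | 5.00 | 123.00 | 10500.00 | 258300.00
top flange | 1330.00 | -37.50 | 235.00 | -49875.00 | 312550.00
Σ | 5590.00 |  |  | 111825.00 | 590290.00
X̄ = 111825.00 / 5590.00 = 20.00 mm
Ȳ = 590290.00 / 5590.00 = 105.60 mm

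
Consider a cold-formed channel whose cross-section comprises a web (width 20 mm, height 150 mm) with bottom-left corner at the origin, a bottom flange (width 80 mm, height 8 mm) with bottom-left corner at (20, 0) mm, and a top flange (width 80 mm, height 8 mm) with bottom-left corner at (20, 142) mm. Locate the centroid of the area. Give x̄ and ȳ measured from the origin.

x̄ = 24.95 mm, ȳ = 75.00 mm

Part | A | x̄ᵢ | ȳᵢ | A·x̄ᵢ | A·ȳᵢ
web | 3000.00 | 10.00 | 75.00 | 30000.00 | 225000.00
bottom flange | 640.00 | 60.00 | 4.00 | 38400.00 | 2560.00
top flange | 640.00 | 60.00 | 146.00 | 38400.00 | 93440.00
Σ | 4280.00 |  |  | 106800.00 | 321000.00
x̄ = 106800.00 / 4280.00 = 24.95 mm
ȳ = 321000.00 / 4280.00 = 75.00 mm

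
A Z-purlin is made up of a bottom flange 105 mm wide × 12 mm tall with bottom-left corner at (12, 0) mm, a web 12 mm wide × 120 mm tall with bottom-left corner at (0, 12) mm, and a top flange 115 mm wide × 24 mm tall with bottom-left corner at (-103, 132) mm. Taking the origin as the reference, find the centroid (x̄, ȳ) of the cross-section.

x̄ = -6.53 mm, ȳ = 93.16 mm

bottom flange: A = 105 × 12 = 1260.00, centroid at (64.50, 6.00).
web: A = 12 × 120 = 1440.00, centroid at (6.00, 72.00).
top flange: A = 115 × 24 = 2760.00, centroid at (-45.50, 144.00).
ΣA = 5460.00 mm², ΣAx̄ = -35670.00 mm³, ΣAȳ = 508680.00 mm³.
x̄ = -35670.00/5460.00 = -6.53 mm; ȳ = 508680.00/5460.00 = 93.16 mm.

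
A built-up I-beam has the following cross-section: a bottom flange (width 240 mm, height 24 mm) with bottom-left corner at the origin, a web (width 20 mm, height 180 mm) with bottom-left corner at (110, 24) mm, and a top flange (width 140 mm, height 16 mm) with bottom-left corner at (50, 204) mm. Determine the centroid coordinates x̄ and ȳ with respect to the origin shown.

Part | A | x̄ᵢ | ȳᵢ | A·x̄ᵢ | A·ȳᵢ
bottom flange | 5760.00 | 120.00 | 12.00 | 691200.00 | 69120.00
web | 3600.00 | 120.00 | 114.00 | 432000.00 | 410400.00
top flange | 2240.00 | 120.00 | 212.00 | 268800.00 | 474880.00
Σ | 11600.00 |  |  | 1392000.00 | 954400.00
x̄ = 1392000.00 / 11600.00 = 120.00 mm
ȳ = 954400.00 / 11600.00 = 82.28 mm

x̄ = 120.00 mm, ȳ = 82.28 mm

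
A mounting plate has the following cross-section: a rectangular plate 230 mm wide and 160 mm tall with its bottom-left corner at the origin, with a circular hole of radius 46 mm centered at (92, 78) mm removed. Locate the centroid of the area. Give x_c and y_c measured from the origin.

x_c = 120.07 mm, y_c = 80.44 mm

plate: A = 230 × 160 = 36800.00, centroid at (115.00, 80.00).
hole: A = −π·46² = -6647.61, centroid at (92.00, 78.00).
ΣA = 30152.39 mm², ΣAx_c = 3620419.87 mm³, ΣAy_c = 2425486.42 mm³.
x_c = 3620419.87/30152.39 = 120.07 mm; y_c = 2425486.42/30152.39 = 80.44 mm.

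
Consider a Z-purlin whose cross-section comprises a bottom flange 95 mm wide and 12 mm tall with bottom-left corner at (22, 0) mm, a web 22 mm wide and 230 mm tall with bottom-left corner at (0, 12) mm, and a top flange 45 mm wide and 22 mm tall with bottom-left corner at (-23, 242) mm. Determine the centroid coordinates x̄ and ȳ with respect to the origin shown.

x̄ = 18.69 mm, ȳ = 125.16 mm

bottom flange: A = 95 × 12 = 1140.00, centroid at (69.50, 6.00).
web: A = 22 × 230 = 5060.00, centroid at (11.00, 127.00).
top flange: A = 45 × 22 = 990.00, centroid at (-0.50, 253.00).
ΣA = 7190.00 mm²
ΣAx̄ = (1140.00)(69.50) + (5060.00)(11.00) + (990.00)(-0.50) = 134395.00 mm³
ΣAȳ = (1140.00)(6.00) + (5060.00)(127.00) + (990.00)(253.00) = 899930.00 mm³
x̄ = 134395.00 / 7190.00 = 18.69 mm
ȳ = 899930.00 / 7190.00 = 125.16 mm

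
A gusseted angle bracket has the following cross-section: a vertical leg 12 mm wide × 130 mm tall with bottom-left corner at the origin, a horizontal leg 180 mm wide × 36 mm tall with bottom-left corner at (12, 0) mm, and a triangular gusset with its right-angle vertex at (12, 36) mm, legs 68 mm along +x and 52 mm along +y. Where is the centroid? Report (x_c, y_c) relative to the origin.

x_c = 74.59 mm, y_c = 31.84 mm

Part | A | x̄ᵢ | ȳᵢ | A·x̄ᵢ | A·ȳᵢ
vertical leg | 1560.00 | 6.00 | 65.00 | 9360.00 | 101400.00
horizontal leg | 6480.00 | 102.00 | 18.00 | 660960.00 | 116640.00
gusset | 1768.00 | 34.67 | 53.33 | 61290.67 | 94293.33
Σ | 9808.00 |  |  | 731610.67 | 312333.33
x_c = 731610.67 / 9808.00 = 74.59 mm
y_c = 312333.33 / 9808.00 = 31.84 mm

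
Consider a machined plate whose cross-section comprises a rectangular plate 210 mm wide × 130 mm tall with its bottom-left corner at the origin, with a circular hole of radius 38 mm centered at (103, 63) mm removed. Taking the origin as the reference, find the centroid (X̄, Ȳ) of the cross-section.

X̄ = 105.40 mm, Ȳ = 65.40 mm

Part | A | x̄ᵢ | ȳᵢ | A·x̄ᵢ | A·ȳᵢ
plate | 27300.00 | 105.00 | 65.00 | 2866500.00 | 1774500.00
hole | -4536.46 | 103.00 | 63.00 | -467255.36 | -285796.97
Σ | 22763.54 |  |  | 2399244.64 | 1488703.03
X̄ = 2399244.64 / 22763.54 = 105.40 mm
Ȳ = 1488703.03 / 22763.54 = 65.40 mm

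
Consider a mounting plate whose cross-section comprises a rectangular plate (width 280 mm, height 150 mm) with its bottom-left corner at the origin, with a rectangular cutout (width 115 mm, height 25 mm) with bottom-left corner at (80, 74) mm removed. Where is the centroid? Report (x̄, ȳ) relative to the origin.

plate: A = 280 × 150 = 42000.00, centroid at (140.00, 75.00).
hole: A = −(115 × 25) = -2875.00, centroid at (137.50, 86.50).
ΣA = 39125.00 mm², ΣAx̄ = 5484687.50 mm³, ΣAȳ = 2901312.50 mm³.
x̄ = 5484687.50/39125.00 = 140.18 mm; ȳ = 2901312.50/39125.00 = 74.15 mm.

x̄ = 140.18 mm, ȳ = 74.15 mm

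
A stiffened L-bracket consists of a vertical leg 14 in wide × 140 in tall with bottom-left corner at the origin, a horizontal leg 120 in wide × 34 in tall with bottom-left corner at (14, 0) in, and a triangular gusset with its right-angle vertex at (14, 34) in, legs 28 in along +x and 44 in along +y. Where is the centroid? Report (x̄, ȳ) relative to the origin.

vertical leg: A = 14 × 140 = 1960.00, centroid at (7.00, 70.00).
horizontal leg: A = 120 × 34 = 4080.00, centroid at (74.00, 17.00).
gusset: A = ½·28·44 = 616.00, centroid at (23.33, 48.67).
ΣA = 6656.00 in², ΣAx̄ = 330013.33 in³, ΣAȳ = 236538.67 in³.
x̄ = 330013.33/6656.00 = 49.58 in; ȳ = 236538.67/6656.00 = 35.54 in.

x̄ = 49.58 in, ȳ = 35.54 in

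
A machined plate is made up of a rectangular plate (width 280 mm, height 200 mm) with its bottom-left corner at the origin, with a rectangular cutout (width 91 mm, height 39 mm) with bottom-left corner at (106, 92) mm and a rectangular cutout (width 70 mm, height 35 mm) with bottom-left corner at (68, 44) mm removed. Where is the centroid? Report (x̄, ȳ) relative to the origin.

x̄ = 141.00 mm, ȳ = 101.07 mm

plate: A = 280 × 200 = 56000.00, centroid at (140.00, 100.00).
hole 1: A = −(91 × 39) = -3549.00, centroid at (151.50, 111.50).
hole 2: A = −(70 × 35) = -2450.00, centroid at (103.00, 61.50).
ΣA = 50001.00 mm², ΣAx̄ = 7049976.50 mm³, ΣAȳ = 5053611.50 mm³.
x̄ = 7049976.50/50001.00 = 141.00 mm; ȳ = 5053611.50/50001.00 = 101.07 mm.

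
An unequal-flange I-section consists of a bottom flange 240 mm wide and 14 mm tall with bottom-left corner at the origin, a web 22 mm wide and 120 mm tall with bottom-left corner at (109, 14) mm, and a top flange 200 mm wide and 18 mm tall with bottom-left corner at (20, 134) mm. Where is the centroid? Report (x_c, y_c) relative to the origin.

x_c = 120.00 mm, y_c = 76.42 mm

bottom flange: A = 240 × 14 = 3360.00, centroid at (120.00, 7.00).
web: A = 22 × 120 = 2640.00, centroid at (120.00, 74.00).
top flange: A = 200 × 18 = 3600.00, centroid at (120.00, 143.00).
ΣA = 9600.00 mm², ΣAx_c = 1152000.00 mm³, ΣAy_c = 733680.00 mm³.
x_c = 1152000.00/9600.00 = 120.00 mm; y_c = 733680.00/9600.00 = 76.42 mm.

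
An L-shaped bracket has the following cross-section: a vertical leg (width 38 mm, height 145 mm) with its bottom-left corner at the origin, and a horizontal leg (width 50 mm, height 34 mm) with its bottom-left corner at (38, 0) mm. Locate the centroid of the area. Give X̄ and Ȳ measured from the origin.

Part | A | x̄ᵢ | ȳᵢ | A·x̄ᵢ | A·ȳᵢ
vertical leg | 5510.00 | 19.00 | 72.50 | 104690.00 | 399475.00
horizontal leg | 1700.00 | 63.00 | 17.00 | 107100.00 | 28900.00
Σ | 7210.00 |  |  | 211790.00 | 428375.00
X̄ = 211790.00 / 7210.00 = 29.37 mm
Ȳ = 428375.00 / 7210.00 = 59.41 mm

X̄ = 29.37 mm, Ȳ = 59.41 mm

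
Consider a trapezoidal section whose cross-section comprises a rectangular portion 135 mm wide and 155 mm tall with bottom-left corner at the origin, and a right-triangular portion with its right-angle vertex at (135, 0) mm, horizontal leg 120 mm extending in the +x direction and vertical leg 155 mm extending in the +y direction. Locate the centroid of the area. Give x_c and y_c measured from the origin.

rectangular portion: A = 135 × 155 = 20925.00, centroid at (67.50, 77.50).
triangular portion: A = ½·120·155 = 9300.00, centroid at (175.00, 51.67).
ΣA = 30225.00 mm², ΣAx_c = 3039937.50 mm³, ΣAy_c = 2102187.50 mm³.
x_c = 3039937.50/30225.00 = 100.58 mm; y_c = 2102187.50/30225.00 = 69.55 mm.

x_c = 100.58 mm, y_c = 69.55 mm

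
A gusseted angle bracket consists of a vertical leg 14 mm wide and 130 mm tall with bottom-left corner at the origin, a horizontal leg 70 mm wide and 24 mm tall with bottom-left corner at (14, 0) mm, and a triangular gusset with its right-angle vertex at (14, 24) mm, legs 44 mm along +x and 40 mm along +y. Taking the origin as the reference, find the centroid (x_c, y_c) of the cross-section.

Part | A | x̄ᵢ | ȳᵢ | A·x̄ᵢ | A·ȳᵢ
vertical leg | 1820.00 | 7.00 | 65.00 | 12740.00 | 118300.00
horizontal leg | 1680.00 | 49.00 | 12.00 | 82320.00 | 20160.00
gusset | 880.00 | 28.67 | 37.33 | 25226.67 | 32853.33
Σ | 4380.00 |  |  | 120286.67 | 171313.33
x_c = 120286.67 / 4380.00 = 27.46 mm
y_c = 171313.33 / 4380.00 = 39.11 mm

x_c = 27.46 mm, y_c = 39.11 mm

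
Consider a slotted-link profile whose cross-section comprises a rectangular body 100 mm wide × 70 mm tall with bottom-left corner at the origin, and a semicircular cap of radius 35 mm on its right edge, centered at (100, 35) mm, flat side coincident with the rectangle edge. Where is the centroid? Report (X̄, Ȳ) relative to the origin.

Part | A | x̄ᵢ | ȳᵢ | A·x̄ᵢ | A·ȳᵢ
rectangular body | 7000.00 | 50.00 | 35.00 | 350000.00 | 245000.00
semicircular end | 1924.23 | 114.85 | 35.00 | 221005.88 | 67347.89
Σ | 8924.23 |  |  | 571005.88 | 312347.89
X̄ = 571005.88 / 8924.23 = 63.98 mm
Ȳ = 312347.89 / 8924.23 = 35.00 mm

X̄ = 63.98 mm, Ȳ = 35.00 mm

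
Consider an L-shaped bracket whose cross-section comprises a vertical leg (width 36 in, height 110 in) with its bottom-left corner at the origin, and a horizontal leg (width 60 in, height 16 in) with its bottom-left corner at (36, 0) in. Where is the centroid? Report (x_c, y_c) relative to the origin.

vertical leg: A = 36 × 110 = 3960.00, centroid at (18.00, 55.00).
horizontal leg: A = 60 × 16 = 960.00, centroid at (66.00, 8.00).
ΣA = 4920.00 in², ΣAx_c = 134640.00 in³, ΣAy_c = 225480.00 in³.
x_c = 134640.00/4920.00 = 27.37 in; y_c = 225480.00/4920.00 = 45.83 in.

x_c = 27.37 in, y_c = 45.83 in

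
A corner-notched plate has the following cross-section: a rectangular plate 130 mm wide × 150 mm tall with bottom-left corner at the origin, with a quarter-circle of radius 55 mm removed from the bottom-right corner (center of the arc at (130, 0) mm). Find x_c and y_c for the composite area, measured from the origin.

x_c = 59.22 mm, y_c = 82.17 mm

plate: A = 130 × 150 = 19500.00, centroid at (65.00, 75.00).
removed quarter-circle: A = −¼π·55² = -2375.83, centroid at (106.66, 23.34).
ΣA = 17124.17 mm²
ΣAx_c = (19500.00)(65.00) + (-2375.83)(106.66) = 1014100.51 mm³
ΣAy_c = (19500.00)(75.00) + (-2375.83)(23.34) = 1407041.67 mm³
x_c = 1014100.51 / 17124.17 = 59.22 mm
y_c = 1407041.67 / 17124.17 = 82.17 mm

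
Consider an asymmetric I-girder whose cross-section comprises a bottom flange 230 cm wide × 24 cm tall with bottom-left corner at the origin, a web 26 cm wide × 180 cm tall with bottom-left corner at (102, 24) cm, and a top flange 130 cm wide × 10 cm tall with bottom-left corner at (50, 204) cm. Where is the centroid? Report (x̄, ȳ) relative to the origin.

bottom flange: A = 230 × 24 = 5520.00, centroid at (115.00, 12.00).
web: A = 26 × 180 = 4680.00, centroid at (115.00, 114.00).
top flange: A = 130 × 10 = 1300.00, centroid at (115.00, 209.00).
ΣA = 11500.00 cm²
ΣAx̄ = (5520.00)(115.00) + (4680.00)(115.00) + (1300.00)(115.00) = 1322500.00 cm³
ΣAȳ = (5520.00)(12.00) + (4680.00)(114.00) + (1300.00)(209.00) = 871460.00 cm³
x̄ = 1322500.00 / 11500.00 = 115.00 cm
ȳ = 871460.00 / 11500.00 = 75.78 cm

x̄ = 115.00 cm, ȳ = 75.78 cm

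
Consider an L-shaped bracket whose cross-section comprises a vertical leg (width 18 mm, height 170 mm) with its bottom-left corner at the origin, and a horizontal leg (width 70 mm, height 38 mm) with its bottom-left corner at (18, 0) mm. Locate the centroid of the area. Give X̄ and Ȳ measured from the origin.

X̄ = 29.46 mm, Ȳ = 54.31 mm

Part | A | x̄ᵢ | ȳᵢ | A·x̄ᵢ | A·ȳᵢ
vertical leg | 3060.00 | 9.00 | 85.00 | 27540.00 | 260100.00
horizontal leg | 2660.00 | 53.00 | 19.00 | 140980.00 | 50540.00
Σ | 5720.00 |  |  | 168520.00 | 310640.00
X̄ = 168520.00 / 5720.00 = 29.46 mm
Ȳ = 310640.00 / 5720.00 = 54.31 mm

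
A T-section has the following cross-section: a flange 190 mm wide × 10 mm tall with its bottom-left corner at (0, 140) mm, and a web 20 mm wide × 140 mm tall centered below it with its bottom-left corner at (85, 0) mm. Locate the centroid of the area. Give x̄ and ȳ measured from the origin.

Part | A | x̄ᵢ | ȳᵢ | A·x̄ᵢ | A·ȳᵢ
web | 2800.00 | 95.00 | 70.00 | 266000.00 | 196000.00
flange | 1900.00 | 95.00 | 145.00 | 180500.00 | 275500.00
Σ | 4700.00 |  |  | 446500.00 | 471500.00
x̄ = 446500.00 / 4700.00 = 95.00 mm
ȳ = 471500.00 / 4700.00 = 100.32 mm

x̄ = 95.00 mm, ȳ = 100.32 mm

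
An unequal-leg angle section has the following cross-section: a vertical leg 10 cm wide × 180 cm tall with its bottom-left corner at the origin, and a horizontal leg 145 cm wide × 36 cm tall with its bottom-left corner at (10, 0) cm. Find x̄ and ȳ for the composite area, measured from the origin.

vertical leg: A = 10 × 180 = 1800.00, centroid at (5.00, 90.00).
horizontal leg: A = 145 × 36 = 5220.00, centroid at (82.50, 18.00).
ΣA = 7020.00 cm²
ΣAx̄ = (1800.00)(5.00) + (5220.00)(82.50) = 439650.00 cm³
ΣAȳ = (1800.00)(90.00) + (5220.00)(18.00) = 255960.00 cm³
x̄ = 439650.00 / 7020.00 = 62.63 cm
ȳ = 255960.00 / 7020.00 = 36.46 cm

x̄ = 62.63 cm, ȳ = 36.46 cm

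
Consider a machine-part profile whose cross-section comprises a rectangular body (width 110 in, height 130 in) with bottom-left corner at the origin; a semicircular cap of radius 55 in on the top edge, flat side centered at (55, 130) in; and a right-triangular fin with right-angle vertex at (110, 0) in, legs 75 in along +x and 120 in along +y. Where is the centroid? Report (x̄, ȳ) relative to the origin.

x̄ = 70.29 in, ȳ = 78.05 in

Part | A | x̄ᵢ | ȳᵢ | A·x̄ᵢ | A·ȳᵢ
rectangular body | 14300.00 | 55.00 | 65.00 | 786500.00 | 929500.00
semicircular top | 4751.66 | 55.00 | 153.34 | 261341.24 | 728632.32
triangular fin | 4500.00 | 135.00 | 40.00 | 607500.00 | 180000.00
Σ | 23551.66 |  |  | 1655341.24 | 1838132.32
x̄ = 1655341.24 / 23551.66 = 70.29 in
ȳ = 1838132.32 / 23551.66 = 78.05 in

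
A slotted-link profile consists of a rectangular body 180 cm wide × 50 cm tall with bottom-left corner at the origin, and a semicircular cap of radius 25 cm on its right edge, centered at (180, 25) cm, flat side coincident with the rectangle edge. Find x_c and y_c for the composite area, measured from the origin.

x_c = 99.90 cm, y_c = 25.00 cm

rectangular body: A = 180 × 50 = 9000.00, centroid at (90.00, 25.00).
semicircular end: A = ½π·25² = 981.75, centroid at (190.61, 25.00).
ΣA = 9981.75 cm², ΣAx_c = 997131.25 cm³, ΣAy_c = 249543.69 cm³.
x_c = 997131.25/9981.75 = 99.90 cm; y_c = 249543.69/9981.75 = 25.00 cm.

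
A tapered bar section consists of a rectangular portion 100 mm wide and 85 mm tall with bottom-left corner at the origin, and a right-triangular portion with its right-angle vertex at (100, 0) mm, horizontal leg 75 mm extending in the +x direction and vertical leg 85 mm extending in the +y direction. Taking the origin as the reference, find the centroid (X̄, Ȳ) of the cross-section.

Part | A | x̄ᵢ | ȳᵢ | A·x̄ᵢ | A·ȳᵢ
rectangular portion | 8500.00 | 50.00 | 42.50 | 425000.00 | 361250.00
triangular portion | 3187.50 | 125.00 | 28.33 | 398437.50 | 90312.50
Σ | 11687.50 |  |  | 823437.50 | 451562.50
X̄ = 823437.50 / 11687.50 = 70.45 mm
Ȳ = 451562.50 / 11687.50 = 38.64 mm

X̄ = 70.45 mm, Ȳ = 38.64 mm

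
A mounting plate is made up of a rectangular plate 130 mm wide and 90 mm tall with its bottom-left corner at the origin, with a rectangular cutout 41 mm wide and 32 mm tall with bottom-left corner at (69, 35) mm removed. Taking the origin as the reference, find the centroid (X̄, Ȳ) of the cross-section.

X̄ = 61.91 mm, Ȳ = 44.24 mm

plate: A = 130 × 90 = 11700.00, centroid at (65.00, 45.00).
hole: A = −(41 × 32) = -1312.00, centroid at (89.50, 51.00).
ΣA = 10388.00 mm², ΣAX̄ = 643076.00 mm³, ΣAȲ = 459588.00 mm³.
X̄ = 643076.00/10388.00 = 61.91 mm; Ȳ = 459588.00/10388.00 = 44.24 mm.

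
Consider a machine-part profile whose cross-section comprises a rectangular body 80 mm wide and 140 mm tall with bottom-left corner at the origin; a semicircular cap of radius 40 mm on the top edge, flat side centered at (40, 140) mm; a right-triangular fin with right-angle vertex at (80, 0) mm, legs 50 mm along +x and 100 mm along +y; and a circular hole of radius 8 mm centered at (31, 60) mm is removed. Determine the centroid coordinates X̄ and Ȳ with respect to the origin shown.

rectangular body: A = 80 × 140 = 11200.00, centroid at (40.00, 70.00).
semicircular top: A = ½π·40² = 2513.27, centroid at (40.00, 156.98).
triangular fin: A = ½·50·100 = 2500.00, centroid at (96.67, 33.33).
hole: A = −π·8² = -201.06, centroid at (31.00, 60.00).
ΣA = 16012.21 mm²
ΣAX̄ = (11200.00)(40.00) + (2513.27)(40.00) + (2500.00)(96.67) + (-201.06)(31.00) = 783964.71 mm³
ΣAȲ = (11200.00)(70.00) + (2513.27)(156.98) + (2500.00)(33.33) + (-201.06)(60.00) = 1249794.66 mm³
X̄ = 783964.71 / 16012.21 = 48.96 mm
Ȳ = 1249794.66 / 16012.21 = 78.05 mm

X̄ = 48.96 mm, Ȳ = 78.05 mm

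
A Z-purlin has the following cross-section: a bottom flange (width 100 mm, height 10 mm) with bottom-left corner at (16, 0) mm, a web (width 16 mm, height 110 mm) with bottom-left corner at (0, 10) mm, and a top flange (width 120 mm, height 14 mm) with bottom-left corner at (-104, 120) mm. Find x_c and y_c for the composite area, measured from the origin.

x_c = 1.39 mm, y_c = 74.95 mm

bottom flange: A = 100 × 10 = 1000.00, centroid at (66.00, 5.00).
web: A = 16 × 110 = 1760.00, centroid at (8.00, 65.00).
top flange: A = 120 × 14 = 1680.00, centroid at (-44.00, 127.00).
ΣA = 4440.00 mm²
ΣAx_c = (1000.00)(66.00) + (1760.00)(8.00) + (1680.00)(-44.00) = 6160.00 mm³
ΣAy_c = (1000.00)(5.00) + (1760.00)(65.00) + (1680.00)(127.00) = 332760.00 mm³
x_c = 6160.00 / 4440.00 = 1.39 mm
y_c = 332760.00 / 4440.00 = 74.95 mm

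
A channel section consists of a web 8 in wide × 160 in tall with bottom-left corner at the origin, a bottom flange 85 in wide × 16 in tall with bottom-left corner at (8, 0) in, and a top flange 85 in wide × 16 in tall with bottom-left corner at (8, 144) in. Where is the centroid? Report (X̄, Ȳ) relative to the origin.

X̄ = 35.62 in, Ȳ = 80.00 in

web: A = 8 × 160 = 1280.00, centroid at (4.00, 80.00).
bottom flange: A = 85 × 16 = 1360.00, centroid at (50.50, 8.00).
top flange: A = 85 × 16 = 1360.00, centroid at (50.50, 152.00).
ΣA = 4000.00 in²
ΣAX̄ = (1280.00)(4.00) + (1360.00)(50.50) + (1360.00)(50.50) = 142480.00 in³
ΣAȲ = (1280.00)(80.00) + (1360.00)(8.00) + (1360.00)(152.00) = 320000.00 in³
X̄ = 142480.00 / 4000.00 = 35.62 in
Ȳ = 320000.00 / 4000.00 = 80.00 in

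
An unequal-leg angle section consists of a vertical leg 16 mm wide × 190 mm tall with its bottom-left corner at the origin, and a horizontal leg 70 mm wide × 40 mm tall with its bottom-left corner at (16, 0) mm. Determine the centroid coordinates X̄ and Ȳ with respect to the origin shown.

vertical leg: A = 16 × 190 = 3040.00, centroid at (8.00, 95.00).
horizontal leg: A = 70 × 40 = 2800.00, centroid at (51.00, 20.00).
ΣA = 5840.00 mm², ΣAX̄ = 167120.00 mm³, ΣAȲ = 344800.00 mm³.
X̄ = 167120.00/5840.00 = 28.62 mm; Ȳ = 344800.00/5840.00 = 59.04 mm.

X̄ = 28.62 mm, Ȳ = 59.04 mm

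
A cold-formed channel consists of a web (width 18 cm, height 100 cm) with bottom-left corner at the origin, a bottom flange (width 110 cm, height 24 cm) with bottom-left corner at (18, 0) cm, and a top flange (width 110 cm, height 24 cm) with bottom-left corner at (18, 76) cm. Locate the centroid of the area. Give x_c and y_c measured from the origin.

x_c = 56.73 cm, y_c = 50.00 cm

Part | A | x̄ᵢ | ȳᵢ | A·x̄ᵢ | A·ȳᵢ
web | 1800.00 | 9.00 | 50.00 | 16200.00 | 90000.00
bottom flange | 2640.00 | 73.00 | 12.00 | 192720.00 | 31680.00
top flange | 2640.00 | 73.00 | 88.00 | 192720.00 | 232320.00
Σ | 7080.00 |  |  | 401640.00 | 354000.00
x_c = 401640.00 / 7080.00 = 56.73 cm
y_c = 354000.00 / 7080.00 = 50.00 cm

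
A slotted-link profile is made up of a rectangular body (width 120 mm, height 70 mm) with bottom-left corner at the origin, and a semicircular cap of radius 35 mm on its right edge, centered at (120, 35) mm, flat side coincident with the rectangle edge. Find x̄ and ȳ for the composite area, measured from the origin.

x̄ = 73.95 mm, ȳ = 35.00 mm

rectangular body: A = 120 × 70 = 8400.00, centroid at (60.00, 35.00).
semicircular end: A = ½π·35² = 1924.23, centroid at (134.85, 35.00).
ΣA = 10324.23 mm², ΣAx̄ = 763490.39 mm³, ΣAȳ = 361347.89 mm³.
x̄ = 763490.39/10324.23 = 73.95 mm; ȳ = 361347.89/10324.23 = 35.00 mm.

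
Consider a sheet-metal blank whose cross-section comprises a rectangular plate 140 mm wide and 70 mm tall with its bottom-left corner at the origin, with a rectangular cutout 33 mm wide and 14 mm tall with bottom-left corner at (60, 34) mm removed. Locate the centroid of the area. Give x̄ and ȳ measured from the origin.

plate: A = 140 × 70 = 9800.00, centroid at (70.00, 35.00).
hole: A = −(33 × 14) = -462.00, centroid at (76.50, 41.00).
ΣA = 9338.00 mm²
ΣAx̄ = (9800.00)(70.00) + (-462.00)(76.50) = 650657.00 mm³
ΣAȳ = (9800.00)(35.00) + (-462.00)(41.00) = 324058.00 mm³
x̄ = 650657.00 / 9338.00 = 69.68 mm
ȳ = 324058.00 / 9338.00 = 34.70 mm

x̄ = 69.68 mm, ȳ = 34.70 mm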